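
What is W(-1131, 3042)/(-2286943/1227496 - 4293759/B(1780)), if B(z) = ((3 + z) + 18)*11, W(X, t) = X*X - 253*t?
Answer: -12390833026245960/5315878625237 ≈ -2330.9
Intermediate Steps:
W(X, t) = X² - 253*t
B(z) = 231 + 11*z (B(z) = (21 + z)*11 = 231 + 11*z)
W(-1131, 3042)/(-2286943/1227496 - 4293759/B(1780)) = ((-1131)² - 253*3042)/(-2286943/1227496 - 4293759/(231 + 11*1780)) = (1279161 - 769626)/(-2286943*1/1227496 - 4293759/(231 + 19580)) = 509535/(-2286943/1227496 - 4293759/19811) = 509535/(-5315878625237/24317923256) = 509535*(-24317923256/5315878625237) = -12390833026245960/5315878625237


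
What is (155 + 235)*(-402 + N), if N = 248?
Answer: -60060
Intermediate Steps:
(155 + 235)*(-402 + N) = (155 + 235)*(-402 + 248) = 390*(-154) = -60060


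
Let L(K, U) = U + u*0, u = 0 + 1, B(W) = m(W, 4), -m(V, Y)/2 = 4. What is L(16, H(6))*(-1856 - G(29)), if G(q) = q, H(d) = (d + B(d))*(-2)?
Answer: -7540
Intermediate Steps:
m(V, Y) = -8 (m(V, Y) = -2*4 = -8)
B(W) = -8
u = 1
H(d) = 16 - 2*d (H(d) = (d - 8)*(-2) = (-8 + d)*(-2) = 16 - 2*d)
L(K, U) = U (L(K, U) = U + 1*0 = U + 0 = U)
L(16, H(6))*(-1856 - G(29)) = (16 - 2*6)*(-1856 - 1*29) = (16 - 12)*(-1856 - 29) = 4*(-1885) = -7540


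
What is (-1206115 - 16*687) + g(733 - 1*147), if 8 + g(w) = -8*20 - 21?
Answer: -1217296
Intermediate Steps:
g(w) = -189 (g(w) = -8 + (-8*20 - 21) = -8 + (-160 - 21) = -8 - 181 = -189)
(-1206115 - 16*687) + g(733 - 1*147) = (-1206115 - 16*687) - 189 = (-1206115 - 10992) - 189 = -1217107 - 189 = -1217296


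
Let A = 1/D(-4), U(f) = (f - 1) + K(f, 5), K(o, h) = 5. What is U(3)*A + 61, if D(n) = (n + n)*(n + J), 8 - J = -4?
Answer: 3897/64 ≈ 60.891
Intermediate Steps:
J = 12 (J = 8 - 1*(-4) = 8 + 4 = 12)
U(f) = 4 + f (U(f) = (f - 1) + 5 = (-1 + f) + 5 = 4 + f)
D(n) = 2*n*(12 + n) (D(n) = (n + n)*(n + 12) = (2*n)*(12 + n) = 2*n*(12 + n))
A = -1/64 (A = 1/(2*(-4)*(12 - 4)) = 1/(2*(-4)*8) = 1/(-64) = -1/64 ≈ -0.015625)
U(3)*A + 61 = (4 + 3)*(-1/64) + 61 = 7*(-1/64) + 61 = -7/64 + 61 = 3897/64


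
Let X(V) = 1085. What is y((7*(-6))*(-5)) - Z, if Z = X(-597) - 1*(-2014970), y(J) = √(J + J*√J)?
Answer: -2016055 + √(210 + 210*√210) ≈ -2.0160e+6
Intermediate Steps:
y(J) = √(J + J^(3/2))
Z = 2016055 (Z = 1085 - 1*(-2014970) = 1085 + 2014970 = 2016055)
y((7*(-6))*(-5)) - Z = √((7*(-6))*(-5) + ((7*(-6))*(-5))^(3/2)) - 1*2016055 = √(-42*(-5) + (-42*(-5))^(3/2)) - 2016055 = √(210 + 210^(3/2)) - 2016055 = √(210 + 210*√210) - 2016055 = -2016055 + √(210 + 210*√210)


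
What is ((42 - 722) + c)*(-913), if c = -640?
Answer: 1205160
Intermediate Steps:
((42 - 722) + c)*(-913) = ((42 - 722) - 640)*(-913) = (-680 - 640)*(-913) = -1320*(-913) = 1205160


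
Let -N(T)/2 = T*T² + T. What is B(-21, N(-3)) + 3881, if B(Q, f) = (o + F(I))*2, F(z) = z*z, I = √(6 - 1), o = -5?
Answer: 3881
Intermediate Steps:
I = √5 ≈ 2.2361
F(z) = z²
N(T) = -2*T - 2*T³ (N(T) = -2*(T*T² + T) = -2*(T³ + T) = -2*(T + T³) = -2*T - 2*T³)
B(Q, f) = 0 (B(Q, f) = (-5 + (√5)²)*2 = (-5 + 5)*2 = 0*2 = 0)
B(-21, N(-3)) + 3881 = 0 + 3881 = 3881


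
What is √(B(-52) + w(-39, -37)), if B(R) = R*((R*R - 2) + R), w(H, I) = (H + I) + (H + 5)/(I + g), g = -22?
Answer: 15*I*√2133086/59 ≈ 371.32*I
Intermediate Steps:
w(H, I) = H + I + (5 + H)/(-22 + I) (w(H, I) = (H + I) + (H + 5)/(I - 22) = (H + I) + (5 + H)/(-22 + I) = H + I + (5 + H)/(-22 + I))
B(R) = R*(-2 + R + R²) (B(R) = R*((R² - 2) + R) = R*((-2 + R²) + R) = R*(-2 + R + R²))
√(B(-52) + w(-39, -37)) = √(-52*(-2 - 52 + (-52)²) + (5 + (-37)² - 22*(-37) - 21*(-39) - 39*(-37))/(-22 - 37)) = √(-52*(-2 - 52 + 2704) + (5 + 1369 + 814 + 819 + 1443)/(-59)) = √(-52*2650 - 1/59*4450) = √(-137800 - 4450/59) = √(-8134650/59) = 15*I*√2133086/59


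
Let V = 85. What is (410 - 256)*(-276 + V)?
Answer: -29414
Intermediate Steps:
(410 - 256)*(-276 + V) = (410 - 256)*(-276 + 85) = 154*(-191) = -29414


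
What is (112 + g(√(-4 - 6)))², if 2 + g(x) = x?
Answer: (110 + I*√10)² ≈ 12090.0 + 695.7*I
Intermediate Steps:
g(x) = -2 + x
(112 + g(√(-4 - 6)))² = (112 + (-2 + √(-4 - 6)))² = (112 + (-2 + √(-10)))² = (112 + (-2 + I*√10))² = (110 + I*√10)²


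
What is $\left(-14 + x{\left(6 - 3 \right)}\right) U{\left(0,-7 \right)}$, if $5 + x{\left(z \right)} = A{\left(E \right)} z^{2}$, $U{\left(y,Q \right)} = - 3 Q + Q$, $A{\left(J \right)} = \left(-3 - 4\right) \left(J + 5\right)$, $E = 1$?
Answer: $-5558$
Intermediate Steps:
$A{\left(J \right)} = -35 - 7 J$ ($A{\left(J \right)} = - 7 \left(5 + J\right) = -35 - 7 J$)
$U{\left(y,Q \right)} = - 2 Q$
$x{\left(z \right)} = -5 - 42 z^{2}$ ($x{\left(z \right)} = -5 + \left(-35 - 7\right) z^{2} = -5 - 42 z^{2}$)
$\left(-14 + x{\left(6 - 3 \right)}\right) U{\left(0,-7 \right)} = \left(-14 - \left(5 + 42 \left(6 - 3\right)^{2}\right)\right) \left(\left(-2\right) \left(-7\right)\right) = \left(-14 - \left(5 + 42 \cdot 3^{2}\right)\right) 14 = \left(-14 - 383\right) 14 = \left(-397\right) 14 = -5558$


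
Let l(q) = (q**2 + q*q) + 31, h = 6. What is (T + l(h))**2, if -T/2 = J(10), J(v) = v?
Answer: 6889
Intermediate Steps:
T = -20 (T = -2*10 = -20)
l(q) = 31 + 2*q**2 (l(q) = (q**2 + q**2) + 31 = 2*q**2 + 31 = 31 + 2*q**2)
(T + l(h))**2 = (-20 + (31 + 2*6**2))**2 = (-20 + (31 + 2*36))**2 = (-20 + (31 + 72))**2 = (-20 + 103)**2 = 83**2 = 6889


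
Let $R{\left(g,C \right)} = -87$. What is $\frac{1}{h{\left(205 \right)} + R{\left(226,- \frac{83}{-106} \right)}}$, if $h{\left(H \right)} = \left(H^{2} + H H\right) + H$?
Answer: $\frac{1}{84168} \approx 1.1881 \cdot 10^{-5}$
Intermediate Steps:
$h{\left(H \right)} = H + 2 H^{2}$ ($h{\left(H \right)} = \left(H^{2} + H^{2}\right) + H = 2 H^{2} + H = H + 2 H^{2}$)
$\frac{1}{h{\left(205 \right)} + R{\left(226,- \frac{83}{-106} \right)}} = \frac{1}{205 \left(1 + 2 \cdot 205\right) - 87} = \frac{1}{205 \left(1 + 410\right) - 87} = \frac{1}{205 \cdot 411 - 87} = \frac{1}{84255 - 87} = \frac{1}{84168}$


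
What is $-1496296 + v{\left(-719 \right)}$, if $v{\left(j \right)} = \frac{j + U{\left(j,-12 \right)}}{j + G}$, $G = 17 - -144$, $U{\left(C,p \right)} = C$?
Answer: $- \frac{417465865}{279} \approx -1.4963 \cdot 10^{6}$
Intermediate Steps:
$G = 161$ ($G = 17 + 144 = 161$)
$v{\left(j \right)} = \frac{2 j}{161 + j}$ ($v{\left(j \right)} = \frac{j + j}{j + 161} = \frac{2 j}{161 + j}$)
$-1496296 + v{\left(-719 \right)} = -1496296 + 2 \left(-719\right) \frac{1}{161 - 719} = -1496296 + 2 \left(-719\right) \frac{1}{-558} = -1496296 + 2 \left(-719\right) \left(- \frac{1}{558}\right) = -1496296 + \frac{719}{279} = - \frac{417465865}{279}$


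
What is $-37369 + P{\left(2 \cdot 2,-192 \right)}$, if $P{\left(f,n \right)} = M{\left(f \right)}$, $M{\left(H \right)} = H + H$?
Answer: $-37361$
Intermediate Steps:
$M{\left(H \right)} = 2 H$
$P{\left(f,n \right)} = 2 f$
$-37369 + P{\left(2 \cdot 2,-192 \right)} = -37369 + 2 \cdot 2 \cdot 2 = -37369 + 2 \cdot 4 = -37369 + 8 = -37361$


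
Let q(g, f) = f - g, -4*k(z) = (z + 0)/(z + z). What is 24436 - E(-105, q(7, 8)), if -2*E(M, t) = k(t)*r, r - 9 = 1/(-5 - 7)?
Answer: 4691605/192 ≈ 24435.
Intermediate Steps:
k(z) = -1/8 (k(z) = -(z + 0)/(4*(z + z)) = -z/(4*(2*z)) = -z*1/(2*z)/4 = -1/4*1/2 = -1/8)
r = 107/12 (r = 9 + 1/(-5 - 7) = 9 + 1/(-12) = 9 - 1/12 = 107/12 ≈ 8.9167)
E(M, t) = 107/192 (E(M, t) = -(-1)*107/(16*12) = -1/2*(-107/96) = 107/192)
24436 - E(-105, q(7, 8)) = 24436 - 1*107/192 = 24436 - 107/192 = 4691605/192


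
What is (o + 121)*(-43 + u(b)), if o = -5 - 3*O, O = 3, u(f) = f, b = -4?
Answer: -5029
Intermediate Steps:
o = -14 (o = -5 - 3*3 = -5 - 9 = -14)
(o + 121)*(-43 + u(b)) = (-14 + 121)*(-43 - 4) = 107*(-47) = -5029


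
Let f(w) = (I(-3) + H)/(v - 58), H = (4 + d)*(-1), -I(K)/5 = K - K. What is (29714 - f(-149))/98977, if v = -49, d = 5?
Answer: 3179389/10590539 ≈ 0.30021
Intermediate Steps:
I(K) = 0 (I(K) = -5*(K - K) = -5*0 = 0)
H = -9 (H = (4 + 5)*(-1) = 9*(-1) = -9)
f(w) = 9/107 (f(w) = (0 - 9)/(-49 - 58) = -9/(-107) = -9*(-1/107) = 9/107)
(29714 - f(-149))/98977 = (29714 - 1*9/107)/98977 = (29714 - 9/107)*(1/98977) = (3179389/107)*(1/98977) = 3179389/10590539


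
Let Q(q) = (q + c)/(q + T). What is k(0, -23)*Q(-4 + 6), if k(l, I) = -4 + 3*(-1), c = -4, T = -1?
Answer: 14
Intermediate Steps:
k(l, I) = -7 (k(l, I) = -4 - 3 = -7)
Q(q) = (-4 + q)/(-1 + q) (Q(q) = (q - 4)/(q - 1) = (-4 + q)/(-1 + q))
k(0, -23)*Q(-4 + 6) = -7*(-4 + (-4 + 6))/(-1 + (-4 + 6)) = -7*(-4 + 2)/(-1 + 2) = -7*(-2)/1 = -7*(-2) = 14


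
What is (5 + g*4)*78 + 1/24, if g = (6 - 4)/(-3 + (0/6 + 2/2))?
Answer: 1873/24 ≈ 78.042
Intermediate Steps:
g = -1 (g = 2/(-3 + (0*(⅙) + 2*(½))) = 2/(-3 + (0 + 1)) = 2/(-3 + 1) = 2/(-2) = 2*(-½) = -1)
(5 + g*4)*78 + 1/24 = (5 - 1*4)*78 + 1/24 = (5 - 4)*78 + 1/24 = 1*78 + 1/24 = 78 + 1/24 = 1873/24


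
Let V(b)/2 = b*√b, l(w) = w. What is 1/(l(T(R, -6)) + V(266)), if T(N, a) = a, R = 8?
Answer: 3/37642174 + 133*√266/18821087 ≈ 0.00011533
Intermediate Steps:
V(b) = 2*b^(3/2) (V(b) = 2*(b*√b) = 2*b^(3/2))
1/(l(T(R, -6)) + V(266)) = 1/(-6 + 2*266^(3/2)) = 1/(-6 + 2*(266*√266)) = 1/(-6 + 532*√266)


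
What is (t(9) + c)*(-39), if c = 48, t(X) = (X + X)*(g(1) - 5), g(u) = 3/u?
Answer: -468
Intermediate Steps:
t(X) = -4*X (t(X) = (X + X)*(3/1 - 5) = (2*X)*(3*1 - 5) = (2*X)*(3 - 5) = (2*X)*(-2) = -4*X)
(t(9) + c)*(-39) = (-4*9 + 48)*(-39) = (-36 + 48)*(-39) = 12*(-39) = -468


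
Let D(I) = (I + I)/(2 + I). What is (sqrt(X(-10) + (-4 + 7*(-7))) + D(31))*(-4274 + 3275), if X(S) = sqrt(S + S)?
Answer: -20646/11 - 999*sqrt(-53 + 2*I*sqrt(5)) ≈ -2183.5 - 7279.3*I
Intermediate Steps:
D(I) = 2*I/(2 + I) (D(I) = (2*I)/(2 + I) = 2*I/(2 + I))
X(S) = sqrt(2)*sqrt(S) (X(S) = sqrt(2*S) = sqrt(2)*sqrt(S))
(sqrt(X(-10) + (-4 + 7*(-7))) + D(31))*(-4274 + 3275) = (sqrt(sqrt(2)*sqrt(-10) + (-4 + 7*(-7))) + 2*31/(2 + 31))*(-4274 + 3275) = (sqrt(sqrt(2)*(I*sqrt(10)) + (-4 - 49)) + 2*31/33)*(-999) = (sqrt(2*I*sqrt(5) - 53) + 2*31*(1/33))*(-999) = (sqrt(-53 + 2*I*sqrt(5)) + 62/33)*(-999) = (62/33 + sqrt(-53 + 2*I*sqrt(5)))*(-999) = -20646/11 - 999*sqrt(-53 + 2*I*sqrt(5))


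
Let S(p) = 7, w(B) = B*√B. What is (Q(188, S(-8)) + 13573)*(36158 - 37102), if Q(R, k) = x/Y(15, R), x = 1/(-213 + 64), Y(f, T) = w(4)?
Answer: -1909123770/149 ≈ -1.2813e+7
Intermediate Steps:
w(B) = B^(3/2)
Y(f, T) = 8 (Y(f, T) = 4^(3/2) = 8)
x = -1/149 (x = 1/(-149) = -1/149 ≈ -0.0067114)
Q(R, k) = -1/1192 (Q(R, k) = -1/149/8 = -1/149*⅛ = -1/1192)
(Q(188, S(-8)) + 13573)*(36158 - 37102) = (-1/1192 + 13573)*(36158 - 37102) = (16179015/1192)*(-944) = -1909123770/149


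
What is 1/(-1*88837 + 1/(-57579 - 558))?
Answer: -58137/5164716670 ≈ -1.1257e-5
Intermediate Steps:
1/(-1*88837 + 1/(-57579 - 558)) = 1/(-88837 + 1/(-58137)) = 1/(-88837 - 1/58137) = 1/(-5164716670/58137) = -58137/5164716670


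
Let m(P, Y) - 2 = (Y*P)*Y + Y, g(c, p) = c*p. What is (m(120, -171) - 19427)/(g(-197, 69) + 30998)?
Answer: 3489324/17405 ≈ 200.48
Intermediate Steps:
m(P, Y) = 2 + Y + P*Y² (m(P, Y) = 2 + ((Y*P)*Y + Y) = 2 + ((P*Y)*Y + Y) = 2 + (P*Y² + Y) = 2 + (Y + P*Y²) = 2 + Y + P*Y²)
(m(120, -171) - 19427)/(g(-197, 69) + 30998) = ((2 - 171 + 120*(-171)²) - 19427)/(-197*69 + 30998) = ((2 - 171 + 120*29241) - 19427)/(-13593 + 30998) = ((2 - 171 + 3508920) - 19427)/17405 = (3508751 - 19427)*(1/17405) = 3489324*(1/17405) = 3489324/17405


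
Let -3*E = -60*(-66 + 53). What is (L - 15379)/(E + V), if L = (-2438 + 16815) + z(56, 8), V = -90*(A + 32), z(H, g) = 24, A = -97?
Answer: -489/2795 ≈ -0.17496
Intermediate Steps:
E = -260 (E = -(-20)*(-66 + 53) = -(-20)*(-13) = -⅓*780 = -260)
V = 5850 (V = -90*(-97 + 32) = -90*(-65) = 5850)
L = 14401 (L = (-2438 + 16815) + 24 = 14377 + 24 = 14401)
(L - 15379)/(E + V) = (14401 - 15379)/(-260 + 5850) = -978/5590 = -978*1/5590 = -489/2795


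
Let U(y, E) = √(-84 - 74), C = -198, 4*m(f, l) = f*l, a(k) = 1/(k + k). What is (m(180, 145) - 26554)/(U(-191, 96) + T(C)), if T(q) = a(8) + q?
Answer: 1014909488/10070337 + 5127424*I*√158/10070337 ≈ 100.78 + 6.4001*I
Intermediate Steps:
a(k) = 1/(2*k)
m(f, l) = f*l/4 (m(f, l) = (f*l)/4 = f*l/4)
T(q) = 1/16 + q (T(q) = (½)/8 + q = (½)*(⅛) + q = 1/16 + q)
U(y, E) = I*√158 (U(y, E) = √(-158) = I*√158)
(m(180, 145) - 26554)/(U(-191, 96) + T(C)) = ((¼)*180*145 - 26554)/(I*√158 + (1/16 - 198)) = (6525 - 26554)/(I*√158 - 3167/16) = -20029/(-3167/16 + I*√158)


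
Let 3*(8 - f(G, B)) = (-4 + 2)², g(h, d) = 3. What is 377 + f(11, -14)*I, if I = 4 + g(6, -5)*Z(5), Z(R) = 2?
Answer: 1331/3 ≈ 443.67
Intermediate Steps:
f(G, B) = 20/3 (f(G, B) = 8 - (-4 + 2)²/3 = 8 - ⅓*(-2)² = 8 - ⅓*4 = 8 - 4/3 = 20/3)
I = 10 (I = 4 + 3*2 = 4 + 6 = 10)
377 + f(11, -14)*I = 377 + (20/3)*10 = 377 + 200/3 = 1331/3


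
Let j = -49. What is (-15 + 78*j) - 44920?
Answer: -48757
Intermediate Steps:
(-15 + 78*j) - 44920 = (-15 + 78*(-49)) - 44920 = (-15 - 3822) - 44920 = -3837 - 44920 = -48757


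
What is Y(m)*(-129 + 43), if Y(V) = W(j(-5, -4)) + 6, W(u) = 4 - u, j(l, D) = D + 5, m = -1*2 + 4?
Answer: -774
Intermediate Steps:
m = 2 (m = -2 + 4 = 2)
j(l, D) = 5 + D
Y(V) = 9 (Y(V) = (4 - (5 - 4)) + 6 = (4 - 1*1) + 6 = (4 - 1) + 6 = 3 + 6 = 9)
Y(m)*(-129 + 43) = 9*(-129 + 43) = 9*(-86) = -774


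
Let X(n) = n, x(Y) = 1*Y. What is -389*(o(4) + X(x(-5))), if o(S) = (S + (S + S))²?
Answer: -54071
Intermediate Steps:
x(Y) = Y
o(S) = 9*S² (o(S) = (S + 2*S)² = (3*S)² = 9*S²)
-389*(o(4) + X(x(-5))) = -389*(9*4² - 5) = -389*(9*16 - 5) = -389*(144 - 5) = -389*139 = -54071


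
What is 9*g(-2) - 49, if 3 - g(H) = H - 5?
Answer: 41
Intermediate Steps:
g(H) = 8 - H (g(H) = 3 - (H - 5) = 3 - (-5 + H) = 3 + (5 - H) = 8 - H)
9*g(-2) - 49 = 9*(8 - 1*(-2)) - 49 = 9*(8 + 2) - 49 = 9*10 - 49 = 90 - 49 = 41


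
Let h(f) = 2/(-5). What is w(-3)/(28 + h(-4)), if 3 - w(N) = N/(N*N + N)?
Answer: 35/276 ≈ 0.12681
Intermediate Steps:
h(f) = -⅖ (h(f) = 2*(-⅕) = -⅖)
w(N) = 3 - N/(N + N²) (w(N) = 3 - N/(N*N + N) = 3 - N/(N² + N) = 3 - N/(N + N²))
w(-3)/(28 + h(-4)) = ((2 + 3*(-3))/(1 - 3))/(28 - ⅖) = ((2 - 9)/(-2))/(138/5) = -½*(-7)*(5/138) = (7/2)*(5/138) = 35/276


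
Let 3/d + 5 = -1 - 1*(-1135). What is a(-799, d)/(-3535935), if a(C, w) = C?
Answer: 799/3535935 ≈ 0.00022597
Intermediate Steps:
d = 3/1129 (d = 3/(-5 + (-1 - 1*(-1135))) = 3/(-5 + (-1 + 1135)) = 3/(-5 + 1134) = 3/1129 ≈ 0.0026572)
a(-799, d)/(-3535935) = -799/(-3535935) = -799*(-1/3535935) = 799/3535935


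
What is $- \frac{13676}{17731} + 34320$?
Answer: $\frac{608514244}{17731} \approx 34319.0$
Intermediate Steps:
$- \frac{13676}{17731} + 34320 = \frac{608514244}{17731}$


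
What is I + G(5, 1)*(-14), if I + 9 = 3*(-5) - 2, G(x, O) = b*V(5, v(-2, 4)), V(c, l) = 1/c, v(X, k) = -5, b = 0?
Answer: -26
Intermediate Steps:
G(x, O) = 0 (G(x, O) = 0/5 = 0*(⅕) = 0)
I = -26 (I = -9 + (3*(-5) - 2) = -9 + (-15 - 2) = -9 - 17 = -26)
I + G(5, 1)*(-14) = -26 + 0*(-14) = -26 + 0 = -26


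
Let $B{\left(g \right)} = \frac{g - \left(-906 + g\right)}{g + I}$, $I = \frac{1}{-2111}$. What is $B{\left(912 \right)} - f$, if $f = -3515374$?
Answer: $\frac{6767908913960}{1925231} \approx 3.5154 \cdot 10^{6}$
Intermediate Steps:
$I = - \frac{1}{2111} \approx -0.00047371$
$B{\left(g \right)} = \frac{906}{- \frac{1}{2111} + g}$ ($B{\left(g \right)} = \frac{g - \left(-906 + g\right)}{g - \frac{1}{2111}} = \frac{906}{- \frac{1}{2111} + g}$)
$B{\left(912 \right)} - f = \frac{1912566}{-1 + 2111 \cdot 912} - -3515374 = \frac{1912566}{-1 + 1925232} + 3515374 = \frac{1912566}{1925231} + 3515374 = \frac{6767908913960}{1925231}$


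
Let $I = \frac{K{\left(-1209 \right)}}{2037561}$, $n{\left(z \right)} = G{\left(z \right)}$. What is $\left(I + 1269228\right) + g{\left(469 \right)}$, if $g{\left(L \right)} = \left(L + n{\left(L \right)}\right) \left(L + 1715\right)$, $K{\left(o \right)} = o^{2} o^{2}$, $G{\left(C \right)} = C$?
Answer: $\frac{2965590660927}{679187} \approx 4.3664 \cdot 10^{6}$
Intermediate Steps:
$K{\left(o \right)} = o^{4}$
$n{\left(z \right)} = z$
$g{\left(L \right)} = 2 L \left(1715 + L\right)$ ($g{\left(L \right)} = \left(L + L\right) \left(L + 1715\right) = 2 L \left(1715 + L\right)$)
$I = \frac{712170448587}{679187}$ ($I = \frac{\left(-1209\right)^{4}}{2037561} = 2136511345761 \cdot \frac{1}{2037561} = \frac{712170448587}{679187} \approx 1.0486 \cdot 10^{6}$)
$\left(I + 1269228\right) + g{\left(469 \right)} = \left(\frac{712170448587}{679187} + 1269228\right) + 2 \cdot 469 \left(1715 + 469\right) = \frac{1574213606223}{679187} + 2 \cdot 469 \cdot 2184 = \frac{1574213606223}{679187} + 2048592 = \frac{2965590660927}{679187}$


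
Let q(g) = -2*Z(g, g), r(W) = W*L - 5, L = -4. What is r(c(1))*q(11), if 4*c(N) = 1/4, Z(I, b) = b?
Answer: 231/2 ≈ 115.50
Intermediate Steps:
c(N) = 1/16 (c(N) = (¼)/4 = (¼)*(¼) = 1/16)
r(W) = -5 - 4*W (r(W) = W*(-4) - 5 = -4*W - 5 = -5 - 4*W)
q(g) = -2*g
r(c(1))*q(11) = (-5 - 4*1/16)*(-2*11) = (-5 - ¼)*(-22) = -21/4*(-22) = 231/2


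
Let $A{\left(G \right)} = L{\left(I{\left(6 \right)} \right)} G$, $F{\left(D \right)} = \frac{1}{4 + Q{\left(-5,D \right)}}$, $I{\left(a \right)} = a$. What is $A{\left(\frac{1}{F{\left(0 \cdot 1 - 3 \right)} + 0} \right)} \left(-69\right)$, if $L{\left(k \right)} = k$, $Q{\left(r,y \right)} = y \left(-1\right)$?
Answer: $-2898$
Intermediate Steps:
$Q{\left(r,y \right)} = - y$
$F{\left(D \right)} = \frac{1}{4 - D}$
$A{\left(G \right)} = 6 G$
$A{\left(\frac{1}{F{\left(0 \cdot 1 - 3 \right)} + 0} \right)} \left(-69\right) = \frac{6}{- \frac{1}{-4 + \left(0 \cdot 1 - 3\right)} + 0} \left(-69\right) = \frac{6}{- \frac{1}{-4 + \left(0 - 3\right)} + 0} \left(-69\right) = \frac{6}{- \frac{1}{-4 - 3} + 0} \left(-69\right) = \frac{6}{- \frac{1}{-7} + 0} \left(-69\right) = \frac{6}{\left(-1\right) \left(- \frac{1}{7}\right) + 0} \left(-69\right) = \frac{6}{\frac{1}{7} + 0} \left(-69\right) = 6 \frac{1}{\frac{1}{7}} \left(-69\right) = 6 \cdot 7 \left(-69\right) = 42 \left(-69\right) = -2898$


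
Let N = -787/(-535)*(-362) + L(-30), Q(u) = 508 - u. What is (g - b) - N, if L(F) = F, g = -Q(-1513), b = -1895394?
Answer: 1013255499/535 ≈ 1.8939e+6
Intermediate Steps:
g = -2021 (g = -(508 - 1*(-1513)) = -(508 + 1513) = -1*2021 = -2021)
N = -300944/535 (N = -787/(-535)*(-362) - 30 = -787*(-1/535)*(-362) - 30 = (787/535)*(-362) - 30 = -284894/535 - 30 = -300944/535 ≈ -562.51)
(g - b) - N = (-2021 - 1*(-1895394)) - 1*(-300944/535) = (-2021 + 1895394) + 300944/535 = 1893373 + 300944/535 = 1013255499/535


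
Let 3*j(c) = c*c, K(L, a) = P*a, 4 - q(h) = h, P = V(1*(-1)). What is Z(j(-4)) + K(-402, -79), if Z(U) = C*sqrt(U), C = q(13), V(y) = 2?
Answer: -158 - 12*sqrt(3) ≈ -178.78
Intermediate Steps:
P = 2
q(h) = 4 - h
C = -9 (C = 4 - 1*13 = 4 - 13 = -9)
K(L, a) = 2*a
j(c) = c**2/3 (j(c) = (c*c)/3 = c**2/3)
Z(U) = -9*sqrt(U)
Z(j(-4)) + K(-402, -79) = -9*4*sqrt(3)/3 + 2*(-79) = -9*4*sqrt(3)/3 - 158 = -12*sqrt(3) - 158 = -158 - 12*sqrt(3)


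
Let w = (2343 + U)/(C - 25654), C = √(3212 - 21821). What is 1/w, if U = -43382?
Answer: 25654/41039 - I*√18609/41039 ≈ 0.62511 - 0.003324*I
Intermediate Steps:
C = I*√18609 (C = √(-18609) = I*√18609 ≈ 136.41*I)
w = -41039/(-25654 + I*√18609) (w = (2343 - 43382)/(I*√18609 - 25654) = -41039/(-25654 + I*√18609) ≈ 1.5997 + 0.0085062*I)
1/w = 1/(1052814506/658146325 + 41039*I*√18609/658146325)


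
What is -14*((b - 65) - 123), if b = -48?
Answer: 3304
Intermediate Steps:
-14*((b - 65) - 123) = -14*((-48 - 65) - 123) = -14*(-113 - 123) = -14*(-236) = 3304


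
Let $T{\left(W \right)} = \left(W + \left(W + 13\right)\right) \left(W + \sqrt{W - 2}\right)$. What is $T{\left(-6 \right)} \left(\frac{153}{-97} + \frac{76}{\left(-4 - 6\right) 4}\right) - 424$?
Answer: $- \frac{195521}{485} - \frac{3373 i \sqrt{2}}{485} \approx -403.14 - 9.8353 i$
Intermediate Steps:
$T{\left(W \right)} = \left(13 + 2 W\right) \left(W + \sqrt{-2 + W}\right)$ ($T{\left(W \right)} = \left(W + \left(13 + W\right)\right) \left(W + \sqrt{-2 + W}\right) = \left(13 + 2 W\right) \left(W + \sqrt{-2 + W}\right)$)
$T{\left(-6 \right)} \left(\frac{153}{-97} + \frac{76}{\left(-4 - 6\right) 4}\right) - 424 = \left(2 \left(-6\right)^{2} + 13 \left(-6\right) + 13 \sqrt{-2 - 6} + 2 \left(-6\right) \sqrt{-2 - 6}\right) \left(\frac{153}{-97} + \frac{76}{\left(-4 - 6\right) 4}\right) - 424 = \left(2 \cdot 36 - 78 + 13 \sqrt{-8} + 2 \left(-6\right) \sqrt{-8}\right) \left(153 \left(- \frac{1}{97}\right) + \frac{76}{\left(-10\right) 4}\right) - 424 = \left(72 - 78 + 13 \cdot 2 i \sqrt{2} + 2 \left(-6\right) 2 i \sqrt{2}\right) \left(- \frac{153}{97} + \frac{76}{-40}\right) - 424 = \left(72 - 78 + 26 i \sqrt{2} - 24 i \sqrt{2}\right) \left(- \frac{153}{97} + 76 \left(- \frac{1}{40}\right)\right) - 424 = \left(-6 + 2 i \sqrt{2}\right) \left(- \frac{153}{97} - \frac{19}{10}\right) - 424 = \left(-6 + 2 i \sqrt{2}\right) \left(- \frac{3373}{970}\right) - 424 = \left(\frac{10119}{485} - \frac{3373 i \sqrt{2}}{485}\right) - 424 = - \frac{195521}{485} - \frac{3373 i \sqrt{2}}{485}$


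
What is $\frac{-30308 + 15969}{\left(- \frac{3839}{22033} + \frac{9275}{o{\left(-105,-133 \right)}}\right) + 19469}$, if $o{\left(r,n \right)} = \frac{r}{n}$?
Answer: $- \frac{86163051}{187583909} \approx -0.45933$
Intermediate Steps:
$\frac{-30308 + 15969}{\left(- \frac{3839}{22033} + \frac{9275}{o{\left(-105,-133 \right)}}\right) + 19469} = \frac{-30308 + 15969}{\left(- \frac{3839}{22033} + \frac{9275}{\left(-105\right) \frac{1}{-133}}\right) + 19469} = - \frac{14339}{\left(\left(-3839\right) \frac{1}{22033} + \frac{9275}{\left(-105\right) \left(- \frac{1}{133}\right)}\right) + 19469} = - \frac{14339}{\left(- \frac{349}{2003} + \frac{9275}{\frac{15}{19}}\right) + 19469} = - \frac{14339}{\left(- \frac{349}{2003} + 9275 \cdot \frac{19}{15}\right) + 19469} = - \frac{14339}{\left(- \frac{349}{2003} + \frac{35245}{3}\right) + 19469} = - \frac{14339}{\frac{70594688}{6009} + 19469} = - \frac{14339}{\frac{187583909}{6009}} = \left(-14339\right) \frac{6009}{187583909} = - \frac{86163051}{187583909}$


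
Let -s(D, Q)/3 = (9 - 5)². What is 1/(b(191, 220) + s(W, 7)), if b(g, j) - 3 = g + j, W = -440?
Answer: 1/366 ≈ 0.0027322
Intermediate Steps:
s(D, Q) = -48 (s(D, Q) = -3*(9 - 5)² = -3*4² = -3*16 = -48)
b(g, j) = 3 + g + j (b(g, j) = 3 + (g + j) = 3 + g + j)
1/(b(191, 220) + s(W, 7)) = 1/((3 + 191 + 220) - 48) = 1/(414 - 48) = 1/366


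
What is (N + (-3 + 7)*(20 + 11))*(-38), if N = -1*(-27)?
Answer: -5738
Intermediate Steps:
N = 27
(N + (-3 + 7)*(20 + 11))*(-38) = (27 + (-3 + 7)*(20 + 11))*(-38) = (27 + 4*31)*(-38) = (27 + 124)*(-38) = 151*(-38) = -5738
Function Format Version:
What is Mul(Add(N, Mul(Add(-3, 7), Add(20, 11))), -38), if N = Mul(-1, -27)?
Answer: -5738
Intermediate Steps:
N = 27
Mul(Add(N, Mul(Add(-3, 7), Add(20, 11))), -38) = Mul(Add(27, Mul(Add(-3, 7), Add(20, 11))), -38) = Mul(Add(27, Mul(4, 31)), -38) = Mul(Add(27, 124), -38) = Mul(151, -38) = -5738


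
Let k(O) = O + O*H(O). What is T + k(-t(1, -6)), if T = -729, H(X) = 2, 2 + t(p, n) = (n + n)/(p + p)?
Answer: -705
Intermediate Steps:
t(p, n) = -2 + n/p (t(p, n) = -2 + (n + n)/(p + p) = -2 + (2*n)/((2*p)) = -2 + (2*n)*(1/(2*p)) = -2 + n/p)
k(O) = 3*O (k(O) = O + O*2 = O + 2*O = 3*O)
T + k(-t(1, -6)) = -729 + 3*(-(-2 - 6/1)) = -729 + 3*(-(-2 - 6*1)) = -729 + 3*(-(-2 - 6)) = -729 + 3*(-1*(-8)) = -729 + 3*8 = -729 + 24 = -705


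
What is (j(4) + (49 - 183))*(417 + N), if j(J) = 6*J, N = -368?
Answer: -5390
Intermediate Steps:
(j(4) + (49 - 183))*(417 + N) = (6*4 + (49 - 183))*(417 - 368) = (24 - 134)*49 = -110*49 = -5390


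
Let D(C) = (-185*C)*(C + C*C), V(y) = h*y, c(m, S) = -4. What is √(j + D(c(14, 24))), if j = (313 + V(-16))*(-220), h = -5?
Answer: 6*I*√2155 ≈ 278.53*I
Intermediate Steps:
V(y) = -5*y
j = -86460 (j = (313 - 5*(-16))*(-220) = (313 + 80)*(-220) = 393*(-220) = -86460)
D(C) = -185*C*(C + C²) (D(C) = (-185*C)*(C + C²) = -185*C*(C + C²))
√(j + D(c(14, 24))) = √(-86460 + 185*(-4)²*(-1 - 1*(-4))) = √(-86460 + 185*16*(-1 + 4)) = √(-86460 + 185*16*3) = √(-86460 + 8880) = √(-77580) = 6*I*√2155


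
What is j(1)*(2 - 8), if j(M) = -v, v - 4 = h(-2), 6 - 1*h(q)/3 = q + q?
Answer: 204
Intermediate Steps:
h(q) = 18 - 6*q (h(q) = 18 - 3*(q + q) = 18 - 6*q)
v = 34 (v = 4 + (18 - 6*(-2)) = 4 + (18 + 12) = 4 + 30 = 34)
j(M) = -34 (j(M) = -1*34 = -34)
j(1)*(2 - 8) = -34*(2 - 8) = -34*(-6) = 204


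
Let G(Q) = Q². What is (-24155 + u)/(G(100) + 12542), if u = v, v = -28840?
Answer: -17665/7514 ≈ -2.3509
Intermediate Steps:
u = -28840
(-24155 + u)/(G(100) + 12542) = (-24155 - 28840)/(100² + 12542) = -52995/(10000 + 12542) = -52995/22542 = -52995*1/22542 = -17665/7514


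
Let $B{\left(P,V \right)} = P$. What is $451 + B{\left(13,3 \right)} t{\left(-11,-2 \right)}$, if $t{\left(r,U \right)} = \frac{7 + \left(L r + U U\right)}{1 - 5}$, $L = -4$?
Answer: $\frac{1089}{4} \approx 272.25$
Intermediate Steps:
$t{\left(r,U \right)} = - \frac{7}{4} + r - \frac{U^{2}}{4}$ ($t{\left(r,U \right)} = \frac{7 + \left(- 4 r + U U\right)}{1 - 5} = \frac{7 + \left(- 4 r + U^{2}\right)}{-4} = \left(7 + \left(U^{2} - 4 r\right)\right) \left(- \frac{1}{4}\right) = \left(7 + U^{2} - 4 r\right) \left(- \frac{1}{4}\right) = - \frac{7}{4} + r - \frac{U^{2}}{4}$)
$451 + B{\left(13,3 \right)} t{\left(-11,-2 \right)} = 451 + 13 \left(- \frac{7}{4} - 11 - \frac{\left(-2\right)^{2}}{4}\right) = 451 + 13 \left(- \frac{7}{4} - 11 - 1\right) = 451 + 13 \left(- \frac{55}{4}\right) = 451 - \frac{715}{4} = \frac{1089}{4}$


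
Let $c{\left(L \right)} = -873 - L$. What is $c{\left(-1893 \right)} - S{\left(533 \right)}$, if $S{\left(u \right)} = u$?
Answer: $487$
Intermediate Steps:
$c{\left(-1893 \right)} - S{\left(533 \right)} = \left(-873 - -1893\right) - 533 = \left(-873 + 1893\right) - 533 = 1020 - 533 = 487$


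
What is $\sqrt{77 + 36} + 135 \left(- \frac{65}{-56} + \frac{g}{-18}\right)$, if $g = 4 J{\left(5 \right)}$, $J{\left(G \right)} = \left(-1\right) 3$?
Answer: $\frac{13815}{56} + \sqrt{113} \approx 257.33$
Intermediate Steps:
$J{\left(G \right)} = -3$
$g = -12$ ($g = 4 \left(-3\right) = -12$)
$\sqrt{77 + 36} + 135 \left(- \frac{65}{-56} + \frac{g}{-18}\right) = \sqrt{77 + 36} + 135 \left(- \frac{65}{-56} - \frac{12}{-18}\right) = \sqrt{113} + 135 \left(\left(-65\right) \left(- \frac{1}{56}\right) - - \frac{2}{3}\right) = \sqrt{113} + 135 \left(\frac{65}{56} + \frac{2}{3}\right) = \sqrt{113} + 135 \cdot \frac{307}{168} = \sqrt{113} + \frac{13815}{56} = \frac{13815}{56} + \sqrt{113}$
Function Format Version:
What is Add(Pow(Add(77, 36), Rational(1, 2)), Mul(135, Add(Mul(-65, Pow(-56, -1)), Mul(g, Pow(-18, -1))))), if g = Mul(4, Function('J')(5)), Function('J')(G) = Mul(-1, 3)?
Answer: Add(Rational(13815, 56), Pow(113, Rational(1, 2))) ≈ 257.33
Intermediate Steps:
Function('J')(G) = -3
g = -12 (g = Mul(4, -3) = -12)
Add(Pow(Add(77, 36), Rational(1, 2)), Mul(135, Add(Mul(-65, Pow(-56, -1)), Mul(g, Pow(-18, -1))))) = Add(Pow(Add(77, 36), Rational(1, 2)), Mul(135, Add(Mul(-65, Pow(-56, -1)), Mul(-12, Pow(-18, -1))))) = Add(Pow(113, Rational(1, 2)), Mul(135, Add(Mul(-65, Rational(-1, 56)), Mul(-12, Rational(-1, 18))))) = Add(Pow(113, Rational(1, 2)), Mul(135, Add(Rational(65, 56), Rational(2, 3)))) = Add(Pow(113, Rational(1, 2)), Mul(135, Rational(307, 168))) = Add(Pow(113, Rational(1, 2)), Rational(13815, 56)) = Add(Rational(13815, 56), Pow(113, Rational(1, 2)))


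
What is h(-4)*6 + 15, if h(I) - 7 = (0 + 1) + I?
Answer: 39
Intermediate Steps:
h(I) = 8 + I (h(I) = 7 + ((0 + 1) + I) = 7 + (1 + I) = 8 + I)
h(-4)*6 + 15 = (8 - 4)*6 + 15 = 4*6 + 15 = 24 + 15 = 39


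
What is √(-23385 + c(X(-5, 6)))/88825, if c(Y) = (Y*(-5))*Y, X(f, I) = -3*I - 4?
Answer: I*√25805/88825 ≈ 0.0018085*I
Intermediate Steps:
X(f, I) = -4 - 3*I
c(Y) = -5*Y² (c(Y) = (-5*Y)*Y = -5*Y²)
√(-23385 + c(X(-5, 6)))/88825 = √(-23385 - 5*(-4 - 3*6)²)/88825 = √(-23385 - 5*(-4 - 18)²)*(1/88825) = √(-23385 - 5*(-22)²)*(1/88825) = √(-23385 - 5*484)*(1/88825) = √(-23385 - 2420)*(1/88825) = √(-25805)*(1/88825) = (I*√25805)*(1/88825) = I*√25805/88825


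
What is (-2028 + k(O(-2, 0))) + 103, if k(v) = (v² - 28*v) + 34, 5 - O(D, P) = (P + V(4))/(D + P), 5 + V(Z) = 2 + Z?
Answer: -8059/4 ≈ -2014.8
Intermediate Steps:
V(Z) = -3 + Z (V(Z) = -5 + (2 + Z) = -3 + Z)
O(D, P) = 5 - (1 + P)/(D + P) (O(D, P) = 5 - (P + (-3 + 4))/(D + P) = 5 - (P + 1)/(D + P) = 5 - (1 + P)/(D + P))
k(v) = 34 + v² - 28*v
(-2028 + k(O(-2, 0))) + 103 = (-2028 + (34 + ((-1 + 4*0 + 5*(-2))/(-2 + 0))² - 28*(-1 + 4*0 + 5*(-2))/(-2 + 0))) + 103 = (-2028 + (34 + ((-1 + 0 - 10)/(-2))² - 28*(-1 + 0 - 10)/(-2))) + 103 = (-2028 + (34 + (-½*(-11))² - (-14)*(-11))) + 103 = (-2028 + (34 + (11/2)² - 28*11/2)) + 103 = (-2028 + (34 + 121/4 - 154)) + 103 = (-2028 - 359/4) + 103 = -8471/4 + 103 = -8059/4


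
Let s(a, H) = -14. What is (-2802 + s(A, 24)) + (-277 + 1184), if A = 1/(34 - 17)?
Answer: -1909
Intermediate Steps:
A = 1/17 ≈ 0.058824
(-2802 + s(A, 24)) + (-277 + 1184) = (-2802 - 14) + (-277 + 1184) = -2816 + 907 = -1909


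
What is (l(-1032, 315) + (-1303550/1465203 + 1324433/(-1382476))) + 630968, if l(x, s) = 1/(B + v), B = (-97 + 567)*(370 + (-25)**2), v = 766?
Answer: 149669460130779694017977/237206797197669312 ≈ 6.3097e+5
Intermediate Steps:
B = 467650 (B = 470*(370 + 625) = 470*995 = 467650)
l(x, s) = 1/468416 (l(x, s) = 1/(467650 + 766) = 1/468416)
(l(-1032, 315) + (-1303550/1465203 + 1324433/(-1382476))) + 630968 = (1/468416 + (-1303550/1465203 + 1324433/(-1382476))) + 630968 = (1/468416 + (-1303550*1/1465203 + 1324433*(-1/1382476))) + 630968 = (1/468416 + (-1303550/1465203 - 1324433/1382476)) + 630968 = (1/468416 - 3742689794699/2025607982628) + 630968 = -438283439316436039/237206797197669312 + 630968 = 149669460130779694017977/237206797197669312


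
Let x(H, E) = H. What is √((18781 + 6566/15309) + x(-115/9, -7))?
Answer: 32*√120255/81 ≈ 137.00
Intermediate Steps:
√((18781 + 6566/15309) + x(-115/9, -7)) = √((18781 + 6566/15309) - 115/9) = √((18781 + 6566*(1/15309)) - 115*⅑) = √((18781 + 938/2187) - 115/9) = √(41074985/2187 - 115/9) = √(41047040/2187) = 32*√120255/81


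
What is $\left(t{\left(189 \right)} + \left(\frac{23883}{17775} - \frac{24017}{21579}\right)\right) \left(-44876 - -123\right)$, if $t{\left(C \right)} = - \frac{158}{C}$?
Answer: $\frac{72736696277228}{2684967075} \approx 27090.0$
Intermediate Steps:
$\left(t{\left(189 \right)} + \left(\frac{23883}{17775} - \frac{24017}{21579}\right)\right) \left(-44876 - -123\right) = \left(- \frac{158}{189} + \left(\frac{23883}{17775} - \frac{24017}{21579}\right)\right) \left(-44876 - -123\right) = \left(\left(-158\right) \frac{1}{189} + \left(23883 \cdot \frac{1}{17775} - \frac{24017}{21579}\right)\right) \left(-44876 + \left(192 - 69\right)\right) = \left(- \frac{158}{189} + \left(\frac{7961}{5925} - \frac{24017}{21579}\right)\right) \left(-44876 + 123\right) = \left(- \frac{158}{189} + \frac{9829898}{42618525}\right) \left(-44753\right) = \left(- \frac{1625292076}{2684967075}\right) \left(-44753\right) = \frac{72736696277228}{2684967075}$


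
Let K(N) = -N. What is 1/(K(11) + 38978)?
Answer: 1/38967 ≈ 2.5663e-5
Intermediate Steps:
1/(K(11) + 38978) = 1/(-1*11 + 38978) = 1/(-11 + 38978) = 1/38967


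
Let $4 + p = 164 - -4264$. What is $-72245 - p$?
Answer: $-76669$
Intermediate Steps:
$p = 4424$ ($p = -4 + \left(164 - -4264\right) = -4 + \left(164 + 4264\right) = -4 + 4428 = 4424$)
$-72245 - p = -72245 - 4424 = -76669$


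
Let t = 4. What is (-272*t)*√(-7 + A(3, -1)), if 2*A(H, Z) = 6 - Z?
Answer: -544*I*√14 ≈ -2035.5*I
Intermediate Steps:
A(H, Z) = 3 - Z/2 (A(H, Z) = (6 - Z)/2 = 3 - Z/2)
(-272*t)*√(-7 + A(3, -1)) = (-272*4)*√(-7 + (3 - ½*(-1))) = (-16*68)*√(-7 + (3 + ½)) = -1088*√(-7 + 7/2) = -544*I*√14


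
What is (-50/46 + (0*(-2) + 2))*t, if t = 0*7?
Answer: 0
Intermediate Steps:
t = 0
(-50/46 + (0*(-2) + 2))*t = (-50/46 + (0*(-2) + 2))*0 = (-50*1/46 + (0 + 2))*0 = (-25/23 + 2)*0 = (21/23)*0 = 0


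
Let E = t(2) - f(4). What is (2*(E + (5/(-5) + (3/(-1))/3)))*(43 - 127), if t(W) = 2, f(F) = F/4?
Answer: 168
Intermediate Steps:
f(F) = F/4 (f(F) = F*(1/4) = F/4)
E = 1 (E = 2 - 4/4 = 2 - 1*1 = 2 - 1 = 1)
(2*(E + (5/(-5) + (3/(-1))/3)))*(43 - 127) = (2*(1 + (5/(-5) + (3/(-1))/3)))*(43 - 127) = (2*(1 + (5*(-1/5) + (3*(-1))*(1/3))))*(-84) = (2*(1 + (-1 - 3*1/3)))*(-84) = (2*(1 + (-1 - 1)))*(-84) = (2*(1 - 2))*(-84) = (2*(-1))*(-84) = -2*(-84) = 168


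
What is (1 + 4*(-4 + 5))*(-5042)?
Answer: -25210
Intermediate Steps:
(1 + 4*(-4 + 5))*(-5042) = (1 + 4*1)*(-5042) = (1 + 4)*(-5042) = 5*(-5042) = -25210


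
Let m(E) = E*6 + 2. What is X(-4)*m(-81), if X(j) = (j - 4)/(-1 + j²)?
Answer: 3872/15 ≈ 258.13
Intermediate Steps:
X(j) = (-4 + j)/(-1 + j²)
m(E) = 2 + 6*E (m(E) = 6*E + 2 = 2 + 6*E)
X(-4)*m(-81) = ((-4 - 4)/(-1 + (-4)²))*(2 + 6*(-81)) = (-8/(-1 + 16))*(2 - 486) = (-8/15)*(-484) = ((1/15)*(-8))*(-484) = -8/15*(-484) = 3872/15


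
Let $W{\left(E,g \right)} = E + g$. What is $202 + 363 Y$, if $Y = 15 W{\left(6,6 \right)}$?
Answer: $65542$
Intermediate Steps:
$Y = 180$ ($Y = 15 \left(6 + 6\right) = 15 \cdot 12 = 180$)
$202 + 363 Y = 202 + 363 \cdot 180 = 202 + 65340 = 65542$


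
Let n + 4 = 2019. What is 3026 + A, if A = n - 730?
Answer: 4311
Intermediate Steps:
n = 2015 (n = -4 + 2019 = 2015)
A = 1285 (A = 2015 - 730 = 1285)
3026 + A = 3026 + 1285 = 4311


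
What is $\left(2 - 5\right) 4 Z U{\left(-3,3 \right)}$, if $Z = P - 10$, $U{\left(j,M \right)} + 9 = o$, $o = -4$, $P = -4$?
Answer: $-2184$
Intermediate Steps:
$U{\left(j,M \right)} = -13$ ($U{\left(j,M \right)} = -9 - 4 = -13$)
$Z = -14$ ($Z = -4 - 10 = -14$)
$\left(2 - 5\right) 4 Z U{\left(-3,3 \right)} = \left(2 - 5\right) 4 \left(-14\right) \left(-13\right) = \left(-3\right) 4 \left(-14\right) \left(-13\right) = \left(-12\right) \left(-14\right) \left(-13\right) = 168 \left(-13\right) = -2184$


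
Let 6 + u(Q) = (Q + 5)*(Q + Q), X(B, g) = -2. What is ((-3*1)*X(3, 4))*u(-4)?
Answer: -84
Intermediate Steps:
u(Q) = -6 + 2*Q*(5 + Q) (u(Q) = -6 + (Q + 5)*(Q + Q) = -6 + (5 + Q)*(2*Q) = -6 + 2*Q*(5 + Q))
((-3*1)*X(3, 4))*u(-4) = (-3*1*(-2))*(-6 + 2*(-4)**2 + 10*(-4)) = (-3*(-2))*(-6 + 2*16 - 40) = 6*(-6 + 32 - 40) = 6*(-14) = -84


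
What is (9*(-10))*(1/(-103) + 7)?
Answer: -64800/103 ≈ -629.13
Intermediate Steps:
(9*(-10))*(1/(-103) + 7) = -90*(-1/103 + 7) = -90*720/103 = -64800/103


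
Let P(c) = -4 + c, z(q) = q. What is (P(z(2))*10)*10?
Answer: -200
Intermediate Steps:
(P(z(2))*10)*10 = ((-4 + 2)*10)*10 = -2*10*10 = -20*10 = -200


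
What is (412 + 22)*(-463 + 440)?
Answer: -9982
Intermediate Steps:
(412 + 22)*(-463 + 440) = 434*(-23) = -9982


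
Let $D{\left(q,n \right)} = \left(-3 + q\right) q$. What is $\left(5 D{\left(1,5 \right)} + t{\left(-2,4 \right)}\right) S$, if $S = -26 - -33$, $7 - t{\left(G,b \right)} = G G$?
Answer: $-49$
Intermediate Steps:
$t{\left(G,b \right)} = 7 - G^{2}$ ($t{\left(G,b \right)} = 7 - G G = 7 - G^{2}$)
$D{\left(q,n \right)} = q \left(-3 + q\right)$
$S = 7$ ($S = -26 + 33 = 7$)
$\left(5 D{\left(1,5 \right)} + t{\left(-2,4 \right)}\right) S = \left(5 \cdot 1 \left(-3 + 1\right) + \left(7 - \left(-2\right)^{2}\right)\right) 7 = \left(5 \cdot 1 \left(-2\right) + \left(7 - 4\right)\right) 7 = \left(5 \left(-2\right) + \left(7 - 4\right)\right) 7 = \left(-10 + 3\right) 7 = \left(-7\right) 7 = -49$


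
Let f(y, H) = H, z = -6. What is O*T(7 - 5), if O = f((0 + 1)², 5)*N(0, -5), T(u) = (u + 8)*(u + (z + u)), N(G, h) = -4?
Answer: 400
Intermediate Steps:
T(u) = (-6 + 2*u)*(8 + u) (T(u) = (u + 8)*(u + (-6 + u)) = (8 + u)*(-6 + 2*u) = (-6 + 2*u)*(8 + u))
O = -20 (O = 5*(-4) = -20)
O*T(7 - 5) = -20*(-48 + 2*(7 - 5)² + 10*(7 - 5)) = -20*(-48 + 2*2² + 10*2) = -20*(-48 + 2*4 + 20) = -20*(-48 + 8 + 20) = -20*(-20) = 400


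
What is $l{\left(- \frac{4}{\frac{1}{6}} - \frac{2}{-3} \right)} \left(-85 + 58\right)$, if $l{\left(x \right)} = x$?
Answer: $630$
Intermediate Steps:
$l{\left(- \frac{4}{\frac{1}{6}} - \frac{2}{-3} \right)} \left(-85 + 58\right) = \left(- \frac{4}{\frac{1}{6}} - \frac{2}{-3}\right) \left(-85 + 58\right) = \left(- 4 \frac{1}{\frac{1}{6}} - - \frac{2}{3}\right) \left(-27\right) = \left(\left(-4\right) 6 + \frac{2}{3}\right) \left(-27\right) = \left(-24 + \frac{2}{3}\right) \left(-27\right) = \left(- \frac{70}{3}\right) \left(-27\right) = 630$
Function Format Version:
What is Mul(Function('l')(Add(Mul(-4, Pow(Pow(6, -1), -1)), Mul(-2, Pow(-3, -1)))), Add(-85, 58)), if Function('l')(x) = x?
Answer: 630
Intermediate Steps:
Mul(Function('l')(Add(Mul(-4, Pow(Pow(6, -1), -1)), Mul(-2, Pow(-3, -1)))), Add(-85, 58)) = Mul(Add(Mul(-4, Pow(Pow(6, -1), -1)), Mul(-2, Pow(-3, -1))), Add(-85, 58)) = Mul(Add(Mul(-4, Pow(Rational(1, 6), -1)), Mul(-2, Rational(-1, 3))), -27) = Mul(Add(Mul(-4, 6), Rational(2, 3)), -27) = Mul(Add(-24, Rational(2, 3)), -27) = Mul(Rational(-70, 3), -27) = 630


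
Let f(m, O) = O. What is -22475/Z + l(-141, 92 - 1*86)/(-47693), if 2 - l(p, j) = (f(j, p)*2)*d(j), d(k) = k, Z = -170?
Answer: 214322439/1621562 ≈ 132.17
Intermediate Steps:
l(p, j) = 2 - 2*j*p (l(p, j) = 2 - p*2*j = 2 - 2*p*j = 2 - 2*j*p)
-22475/Z + l(-141, 92 - 1*86)/(-47693) = -22475/(-170) + (2 - 2*(92 - 1*86)*(-141))/(-47693) = -22475*(-1/170) + (2 - 2*(92 - 86)*(-141))*(-1/47693) = 4495/34 + (2 - 2*6*(-141))*(-1/47693) = 4495/34 + (2 + 1692)*(-1/47693) = 4495/34 + 1694*(-1/47693) = 4495/34 - 1694/47693 = 214322439/1621562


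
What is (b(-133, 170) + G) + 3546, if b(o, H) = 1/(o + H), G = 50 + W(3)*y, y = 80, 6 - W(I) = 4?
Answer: 138973/37 ≈ 3756.0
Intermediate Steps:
W(I) = 2 (W(I) = 6 - 1*4 = 6 - 4 = 2)
G = 210 (G = 50 + 2*80 = 50 + 160 = 210)
b(o, H) = 1/(H + o)
(b(-133, 170) + G) + 3546 = (1/(170 - 133) + 210) + 3546 = (1/37 + 210) + 3546 = 7771/37 + 3546 = 138973/37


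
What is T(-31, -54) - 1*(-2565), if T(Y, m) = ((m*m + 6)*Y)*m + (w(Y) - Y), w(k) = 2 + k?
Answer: 4893995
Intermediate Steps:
T(Y, m) = 2 + Y*m*(6 + m²) (T(Y, m) = ((m*m + 6)*Y)*m + ((2 + Y) - Y) = ((m² + 6)*Y)*m + 2 = ((6 + m²)*Y)*m + 2 = (Y*(6 + m²))*m + 2 = Y*m*(6 + m²) + 2 = 2 + Y*m*(6 + m²))
T(-31, -54) - 1*(-2565) = (2 - 31*(-54)³ + 6*(-31)*(-54)) - 1*(-2565) = (2 - 31*(-157464) + 10044) + 2565 = (2 + 4881384 + 10044) + 2565 = 4891430 + 2565 = 4893995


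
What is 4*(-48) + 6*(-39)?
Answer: -426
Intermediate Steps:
4*(-48) + 6*(-39) = -192 - 234 = -426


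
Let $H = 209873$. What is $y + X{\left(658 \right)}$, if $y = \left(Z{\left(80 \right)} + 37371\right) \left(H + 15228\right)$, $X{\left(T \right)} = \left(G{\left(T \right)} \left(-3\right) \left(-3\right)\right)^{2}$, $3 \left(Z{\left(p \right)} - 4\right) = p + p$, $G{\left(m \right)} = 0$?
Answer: $\frac{25275465785}{3} \approx 8.4252 \cdot 10^{9}$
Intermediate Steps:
$Z{\left(p \right)} = 4 + \frac{2 p}{3}$ ($Z{\left(p \right)} = 4 + \frac{p + p}{3} = 4 + \frac{2 p}{3}$)
$X{\left(T \right)} = 0$ ($X{\left(T \right)} = \left(0 \left(-3\right) \left(-3\right)\right)^{2} = \left(0 \left(-3\right)\right)^{2} = 0^{2} = 0$)
$y = \frac{25275465785}{3}$ ($y = \left(\left(4 + \frac{2}{3} \cdot 80\right) + 37371\right) \left(209873 + 15228\right) = \left(\left(4 + \frac{160}{3}\right) + 37371\right) 225101 = \left(\frac{172}{3} + 37371\right) 225101 = \frac{112285}{3} \cdot 225101 = \frac{25275465785}{3} \approx 8.4252 \cdot 10^{9}$)
$y + X{\left(658 \right)} = \frac{25275465785}{3} + 0 = \frac{25275465785}{3}$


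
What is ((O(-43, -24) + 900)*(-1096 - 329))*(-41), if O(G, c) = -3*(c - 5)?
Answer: 57665475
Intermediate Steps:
O(G, c) = 15 - 3*c (O(G, c) = -3*(-5 + c) = 15 - 3*c)
((O(-43, -24) + 900)*(-1096 - 329))*(-41) = (((15 - 3*(-24)) + 900)*(-1096 - 329))*(-41) = (((15 + 72) + 900)*(-1425))*(-41) = ((87 + 900)*(-1425))*(-41) = (987*(-1425))*(-41) = -1406475*(-41) = 57665475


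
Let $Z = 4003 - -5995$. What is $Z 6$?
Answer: $59988$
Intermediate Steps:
$Z = 9998$ ($Z = 4003 + 5995 = 9998$)
$Z 6 = 9998 \cdot 6 = 59988$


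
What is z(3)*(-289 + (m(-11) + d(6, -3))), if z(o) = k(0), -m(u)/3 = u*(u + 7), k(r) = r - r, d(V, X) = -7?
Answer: 0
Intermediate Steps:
k(r) = 0
m(u) = -3*u*(7 + u) (m(u) = -3*u*(u + 7) = -3*u*(7 + u))
z(o) = 0
z(3)*(-289 + (m(-11) + d(6, -3))) = 0*(-289 + (-3*(-11)*(7 - 11) - 7)) = 0*(-289 + (-3*(-11)*(-4) - 7)) = 0*(-289 + (-132 - 7)) = 0*(-289 - 139) = 0*(-428) = 0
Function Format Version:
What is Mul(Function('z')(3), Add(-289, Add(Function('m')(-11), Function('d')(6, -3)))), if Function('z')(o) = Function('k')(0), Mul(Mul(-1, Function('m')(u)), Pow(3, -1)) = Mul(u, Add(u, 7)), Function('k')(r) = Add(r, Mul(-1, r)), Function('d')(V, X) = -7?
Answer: 0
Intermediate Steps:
Function('k')(r) = 0
Function('m')(u) = Mul(-3, u, Add(7, u)) (Function('m')(u) = Mul(-3, Mul(u, Add(u, 7))) = Mul(-3, Mul(u, Add(7, u))) = Mul(-3, u, Add(7, u)))
Function('z')(o) = 0
Mul(Function('z')(3), Add(-289, Add(Function('m')(-11), Function('d')(6, -3)))) = Mul(0, Add(-289, Add(Mul(-3, -11, Add(7, -11)), -7))) = Mul(0, Add(-289, Add(Mul(-3, -11, -4), -7))) = Mul(0, Add(-289, Add(-132, -7))) = Mul(0, Add(-289, -139)) = Mul(0, -428) = 0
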